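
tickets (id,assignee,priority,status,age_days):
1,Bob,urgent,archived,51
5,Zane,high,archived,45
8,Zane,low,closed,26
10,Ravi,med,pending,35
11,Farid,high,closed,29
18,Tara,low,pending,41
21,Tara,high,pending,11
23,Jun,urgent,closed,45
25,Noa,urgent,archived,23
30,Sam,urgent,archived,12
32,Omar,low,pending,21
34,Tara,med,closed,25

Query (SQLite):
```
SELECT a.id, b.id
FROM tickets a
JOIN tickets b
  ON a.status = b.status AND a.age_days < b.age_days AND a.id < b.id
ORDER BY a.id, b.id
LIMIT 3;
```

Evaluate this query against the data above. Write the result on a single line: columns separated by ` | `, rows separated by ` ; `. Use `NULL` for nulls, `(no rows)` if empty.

8 | 11 ; 8 | 23 ; 10 | 18

Pairs (a,b) with same status, a.age_days < b.age_days, a.id < b.id.
status groups: archived:{1,5,25,30} closed:{8,11,23,34} pending:{10,18,21,32}
Ordered by (a.id, b.id); first 3.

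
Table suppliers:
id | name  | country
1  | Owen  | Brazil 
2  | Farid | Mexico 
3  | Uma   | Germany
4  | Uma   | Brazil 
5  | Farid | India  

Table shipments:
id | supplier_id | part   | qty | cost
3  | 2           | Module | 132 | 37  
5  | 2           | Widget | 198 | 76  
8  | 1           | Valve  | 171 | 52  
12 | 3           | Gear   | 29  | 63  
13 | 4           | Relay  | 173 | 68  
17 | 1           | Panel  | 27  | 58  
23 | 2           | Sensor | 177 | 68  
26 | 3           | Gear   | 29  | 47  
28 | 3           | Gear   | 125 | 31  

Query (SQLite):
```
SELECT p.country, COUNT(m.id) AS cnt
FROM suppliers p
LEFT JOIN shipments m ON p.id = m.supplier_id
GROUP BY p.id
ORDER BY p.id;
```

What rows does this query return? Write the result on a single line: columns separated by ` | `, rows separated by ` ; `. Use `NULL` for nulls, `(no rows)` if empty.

Brazil | 2 ; Mexico | 3 ; Germany | 3 ; Brazil | 1 ; India | 0

LEFT JOIN keeps every suppliers row; unmatched ones get NULL for shipments columns.
Group by suppliers.id and compute COUNT(m.id). COUNT(col) of an all-NULL group is 0.
  1: ids {8, 17} → COUNT(m.id)=2
  2: ids {3, 5, 23} → COUNT(m.id)=3
  3: ids {12, 26, 28} → COUNT(m.id)=3
  4: ids {13} → COUNT(m.id)=1
  5: ids {—} → COUNT(m.id)=0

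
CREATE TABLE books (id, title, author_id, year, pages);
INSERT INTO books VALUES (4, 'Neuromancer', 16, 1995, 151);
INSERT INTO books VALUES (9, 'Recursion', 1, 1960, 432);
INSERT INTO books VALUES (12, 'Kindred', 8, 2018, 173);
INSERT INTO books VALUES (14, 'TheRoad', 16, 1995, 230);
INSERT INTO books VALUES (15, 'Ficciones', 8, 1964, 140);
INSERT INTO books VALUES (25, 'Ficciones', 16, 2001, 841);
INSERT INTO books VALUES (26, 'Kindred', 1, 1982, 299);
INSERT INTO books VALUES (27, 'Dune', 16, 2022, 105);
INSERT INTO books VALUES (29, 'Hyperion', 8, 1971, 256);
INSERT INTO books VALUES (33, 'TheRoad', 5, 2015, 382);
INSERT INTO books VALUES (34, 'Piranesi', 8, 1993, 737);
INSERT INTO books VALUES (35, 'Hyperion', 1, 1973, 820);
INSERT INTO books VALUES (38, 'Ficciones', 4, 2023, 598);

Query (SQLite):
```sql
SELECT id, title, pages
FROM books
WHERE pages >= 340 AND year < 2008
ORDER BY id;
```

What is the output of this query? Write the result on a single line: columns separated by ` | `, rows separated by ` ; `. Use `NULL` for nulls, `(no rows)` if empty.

9 | Recursion | 432 ; 25 | Ficciones | 841 ; 34 | Piranesi | 737 ; 35 | Hyperion | 820

pages >= 340: ids {9, 25, 33, 34, 35, 38}
year < 2008: ids {4, 9, 14, 15, 25, 26, 29, 34, 35}
Combine with AND.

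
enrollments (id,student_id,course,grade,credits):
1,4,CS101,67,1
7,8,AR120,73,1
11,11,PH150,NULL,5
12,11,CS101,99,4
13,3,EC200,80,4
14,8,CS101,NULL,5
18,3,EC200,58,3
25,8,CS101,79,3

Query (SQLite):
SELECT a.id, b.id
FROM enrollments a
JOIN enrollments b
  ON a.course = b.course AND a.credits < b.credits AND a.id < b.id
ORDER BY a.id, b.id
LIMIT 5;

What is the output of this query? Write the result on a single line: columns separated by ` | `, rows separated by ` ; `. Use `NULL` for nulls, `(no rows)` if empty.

Pairs (a,b) with same course, a.credits < b.credits, a.id < b.id.
course groups: AR120:{7} CS101:{1,12,14,25} EC200:{13,18} PH150:{11}
Ordered by (a.id, b.id); first 5.

1 | 12 ; 1 | 14 ; 1 | 25 ; 12 | 14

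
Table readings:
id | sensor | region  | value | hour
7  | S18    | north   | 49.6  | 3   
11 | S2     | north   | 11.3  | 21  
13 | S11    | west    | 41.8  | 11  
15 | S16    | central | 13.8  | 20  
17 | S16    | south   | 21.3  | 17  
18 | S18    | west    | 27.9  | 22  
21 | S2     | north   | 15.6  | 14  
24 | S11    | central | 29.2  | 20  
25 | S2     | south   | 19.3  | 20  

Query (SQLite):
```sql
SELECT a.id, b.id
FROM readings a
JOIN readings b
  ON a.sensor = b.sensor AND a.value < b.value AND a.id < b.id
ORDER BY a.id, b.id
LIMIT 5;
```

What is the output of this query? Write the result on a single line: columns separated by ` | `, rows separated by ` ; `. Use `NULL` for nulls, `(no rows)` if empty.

Pairs (a,b) with same sensor, a.value < b.value, a.id < b.id.
sensor groups: S11:{13,24} S16:{15,17} S18:{7,18} S2:{11,21,25}
Ordered by (a.id, b.id); first 5.

11 | 21 ; 11 | 25 ; 15 | 17 ; 21 | 25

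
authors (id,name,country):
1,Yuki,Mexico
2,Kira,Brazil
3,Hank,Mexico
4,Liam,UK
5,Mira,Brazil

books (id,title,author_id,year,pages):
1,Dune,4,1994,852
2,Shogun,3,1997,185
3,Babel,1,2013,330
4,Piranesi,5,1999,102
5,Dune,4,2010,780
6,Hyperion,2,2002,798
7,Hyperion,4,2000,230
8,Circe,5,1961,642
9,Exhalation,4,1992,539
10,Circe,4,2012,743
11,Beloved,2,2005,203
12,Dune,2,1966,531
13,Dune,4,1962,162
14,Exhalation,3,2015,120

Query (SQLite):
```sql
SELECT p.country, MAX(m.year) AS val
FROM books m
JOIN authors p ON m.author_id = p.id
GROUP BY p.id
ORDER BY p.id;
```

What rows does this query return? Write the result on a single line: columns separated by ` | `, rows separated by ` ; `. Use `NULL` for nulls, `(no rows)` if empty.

Join each books row to its authors via author_id.
Group joined rows by authors.id; compute MAX(m.year) per group.
  1: ids {3} → MAX(m.year)=2013
  2: ids {6, 11, 12} → MAX(m.year)=2005
  3: ids {2, 14} → MAX(m.year)=2015
  4: ids {1, 5, 7, 9, 10, 13} → MAX(m.year)=2012
  5: ids {4, 8} → MAX(m.year)=1999

Mexico | 2013 ; Brazil | 2005 ; Mexico | 2015 ; UK | 2012 ; Brazil | 1999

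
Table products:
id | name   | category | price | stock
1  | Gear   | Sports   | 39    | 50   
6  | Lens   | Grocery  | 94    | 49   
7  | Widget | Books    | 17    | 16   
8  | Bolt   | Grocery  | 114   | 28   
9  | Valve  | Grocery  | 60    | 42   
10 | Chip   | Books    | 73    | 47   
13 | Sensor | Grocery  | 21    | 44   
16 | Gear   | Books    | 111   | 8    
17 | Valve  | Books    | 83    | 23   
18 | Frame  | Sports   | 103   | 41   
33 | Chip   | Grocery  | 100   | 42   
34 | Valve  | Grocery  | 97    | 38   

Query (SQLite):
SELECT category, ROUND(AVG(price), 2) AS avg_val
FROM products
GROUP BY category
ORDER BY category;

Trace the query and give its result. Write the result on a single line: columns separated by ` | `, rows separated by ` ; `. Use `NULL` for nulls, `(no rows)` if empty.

Books | 71 ; Grocery | 81 ; Sports | 71

Partition products by category; compute ROUND(AVG(price), 2) within each group.
  Books: ids {7, 10, 16, 17} → ROUND(AVG(price), 2)=71
  Grocery: ids {6, 8, 9, 13, 33, 34} → ROUND(AVG(price), 2)=81
  Sports: ids {1, 18} → ROUND(AVG(price), 2)=71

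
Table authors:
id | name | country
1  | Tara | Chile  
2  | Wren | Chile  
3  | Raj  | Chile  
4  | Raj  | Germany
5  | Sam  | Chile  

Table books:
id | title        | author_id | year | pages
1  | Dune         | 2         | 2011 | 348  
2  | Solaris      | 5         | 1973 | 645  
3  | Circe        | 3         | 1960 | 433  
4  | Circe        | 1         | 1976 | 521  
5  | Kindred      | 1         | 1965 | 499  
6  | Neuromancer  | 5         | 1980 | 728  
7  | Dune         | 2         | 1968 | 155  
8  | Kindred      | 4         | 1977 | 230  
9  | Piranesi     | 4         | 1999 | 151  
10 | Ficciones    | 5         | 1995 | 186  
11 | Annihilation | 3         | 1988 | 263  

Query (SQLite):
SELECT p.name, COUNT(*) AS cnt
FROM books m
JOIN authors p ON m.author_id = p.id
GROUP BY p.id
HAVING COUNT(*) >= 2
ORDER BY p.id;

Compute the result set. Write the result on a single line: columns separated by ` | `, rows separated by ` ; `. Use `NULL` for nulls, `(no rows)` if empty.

Tara | 2 ; Wren | 2 ; Raj | 2 ; Raj | 2 ; Sam | 3

Join each books row to its authors via author_id.
Group joined rows by authors.id; compute COUNT(*) per group.
HAVING: keep groups with count ≥ 2.
  1: ids {4, 5} → COUNT(*)=2
  2: ids {1, 7} → COUNT(*)=2
  3: ids {3, 11} → COUNT(*)=2
  4: ids {8, 9} → COUNT(*)=2
  5: ids {2, 6, 10} → COUNT(*)=3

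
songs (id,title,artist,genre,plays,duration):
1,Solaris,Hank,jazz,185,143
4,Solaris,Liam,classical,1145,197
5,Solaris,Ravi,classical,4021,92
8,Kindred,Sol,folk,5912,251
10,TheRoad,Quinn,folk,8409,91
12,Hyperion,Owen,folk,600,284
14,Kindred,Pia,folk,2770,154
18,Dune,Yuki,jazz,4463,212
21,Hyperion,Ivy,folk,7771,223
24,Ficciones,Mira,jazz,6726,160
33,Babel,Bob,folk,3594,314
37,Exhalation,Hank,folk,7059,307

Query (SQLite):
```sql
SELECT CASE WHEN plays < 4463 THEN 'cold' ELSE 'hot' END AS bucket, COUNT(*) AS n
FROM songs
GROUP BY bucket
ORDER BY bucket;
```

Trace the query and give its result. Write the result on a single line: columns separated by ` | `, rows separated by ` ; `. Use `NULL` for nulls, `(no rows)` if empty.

cold | 6 ; hot | 6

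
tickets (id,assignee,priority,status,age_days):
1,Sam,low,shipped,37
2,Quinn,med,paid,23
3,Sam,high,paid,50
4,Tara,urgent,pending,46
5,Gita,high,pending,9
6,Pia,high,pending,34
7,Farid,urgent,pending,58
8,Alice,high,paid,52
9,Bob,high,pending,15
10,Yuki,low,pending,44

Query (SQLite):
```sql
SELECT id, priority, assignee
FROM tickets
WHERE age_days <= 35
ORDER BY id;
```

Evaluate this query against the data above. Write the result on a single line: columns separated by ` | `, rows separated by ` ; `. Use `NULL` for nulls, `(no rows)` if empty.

2 | med | Quinn ; 5 | high | Gita ; 6 | high | Pia ; 9 | high | Bob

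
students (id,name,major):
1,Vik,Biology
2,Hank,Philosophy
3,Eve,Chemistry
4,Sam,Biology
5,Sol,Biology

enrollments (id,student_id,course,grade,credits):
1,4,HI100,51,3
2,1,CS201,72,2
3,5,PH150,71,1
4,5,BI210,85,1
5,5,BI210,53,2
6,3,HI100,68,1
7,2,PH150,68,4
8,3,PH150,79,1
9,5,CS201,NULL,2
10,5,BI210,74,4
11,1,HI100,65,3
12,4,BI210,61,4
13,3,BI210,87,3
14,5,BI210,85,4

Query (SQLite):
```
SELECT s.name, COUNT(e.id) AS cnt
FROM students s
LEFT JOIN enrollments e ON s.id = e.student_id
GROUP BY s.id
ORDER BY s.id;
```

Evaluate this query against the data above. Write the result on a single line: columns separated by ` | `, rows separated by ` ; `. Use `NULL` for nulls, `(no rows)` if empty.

Vik | 2 ; Hank | 1 ; Eve | 3 ; Sam | 2 ; Sol | 6

LEFT JOIN keeps every students row; unmatched ones get NULL for enrollments columns.
Group by students.id and compute COUNT(e.id). COUNT(col) of an all-NULL group is 0.
  1: ids {2, 11} → COUNT(e.id)=2
  2: ids {7} → COUNT(e.id)=1
  3: ids {6, 8, 13} → COUNT(e.id)=3
  4: ids {1, 12} → COUNT(e.id)=2
  5: ids {3, 4, 5, 9, 10, 14} → COUNT(e.id)=6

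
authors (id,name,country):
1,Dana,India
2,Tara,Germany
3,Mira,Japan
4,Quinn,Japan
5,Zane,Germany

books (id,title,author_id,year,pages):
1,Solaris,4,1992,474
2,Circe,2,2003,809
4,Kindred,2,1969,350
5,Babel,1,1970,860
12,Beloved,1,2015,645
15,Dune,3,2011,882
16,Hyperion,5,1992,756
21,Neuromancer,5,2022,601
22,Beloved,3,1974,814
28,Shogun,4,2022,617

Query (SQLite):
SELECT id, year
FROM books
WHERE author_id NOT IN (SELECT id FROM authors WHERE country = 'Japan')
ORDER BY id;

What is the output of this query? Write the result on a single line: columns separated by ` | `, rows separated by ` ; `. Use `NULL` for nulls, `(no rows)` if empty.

2 | 2003 ; 4 | 1969 ; 5 | 1970 ; 12 | 2015 ; 16 | 1992 ; 21 | 2022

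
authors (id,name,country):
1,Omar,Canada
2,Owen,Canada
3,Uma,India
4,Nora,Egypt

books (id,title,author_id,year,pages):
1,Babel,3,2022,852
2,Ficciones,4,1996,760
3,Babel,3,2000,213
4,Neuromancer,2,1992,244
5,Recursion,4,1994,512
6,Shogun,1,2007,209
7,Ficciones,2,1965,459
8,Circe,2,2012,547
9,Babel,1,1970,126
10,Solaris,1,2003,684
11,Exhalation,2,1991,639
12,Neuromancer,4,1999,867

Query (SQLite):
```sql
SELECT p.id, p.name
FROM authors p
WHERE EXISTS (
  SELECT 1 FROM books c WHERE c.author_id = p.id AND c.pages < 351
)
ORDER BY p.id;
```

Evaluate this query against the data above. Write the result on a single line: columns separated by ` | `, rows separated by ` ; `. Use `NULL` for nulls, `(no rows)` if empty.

For each authors row, check whether any books with matching author_id has pages < 351.
Keep rows where that is true.

1 | Omar ; 2 | Owen ; 3 | Uma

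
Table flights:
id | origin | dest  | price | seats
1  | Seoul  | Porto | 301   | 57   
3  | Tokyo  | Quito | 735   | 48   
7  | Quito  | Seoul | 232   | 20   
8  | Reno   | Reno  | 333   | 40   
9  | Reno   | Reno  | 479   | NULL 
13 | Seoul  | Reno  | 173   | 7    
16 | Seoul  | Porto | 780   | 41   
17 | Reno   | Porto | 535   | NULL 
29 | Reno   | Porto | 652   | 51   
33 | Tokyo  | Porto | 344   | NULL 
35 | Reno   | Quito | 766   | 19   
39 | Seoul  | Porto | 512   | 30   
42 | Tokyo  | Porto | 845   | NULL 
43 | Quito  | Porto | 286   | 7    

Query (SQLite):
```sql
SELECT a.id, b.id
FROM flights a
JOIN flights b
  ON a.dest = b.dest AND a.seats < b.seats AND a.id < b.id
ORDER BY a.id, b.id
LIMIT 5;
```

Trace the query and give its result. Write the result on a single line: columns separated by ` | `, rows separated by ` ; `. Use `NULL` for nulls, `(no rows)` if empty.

16 | 29

Pairs (a,b) with same dest, a.seats < b.seats, a.id < b.id.
dest groups: Porto:{1,16,17,29,33,39,42,43} Quito:{3,35} Reno:{8,9,13} Seoul:{7}
Ordered by (a.id, b.id); first 5.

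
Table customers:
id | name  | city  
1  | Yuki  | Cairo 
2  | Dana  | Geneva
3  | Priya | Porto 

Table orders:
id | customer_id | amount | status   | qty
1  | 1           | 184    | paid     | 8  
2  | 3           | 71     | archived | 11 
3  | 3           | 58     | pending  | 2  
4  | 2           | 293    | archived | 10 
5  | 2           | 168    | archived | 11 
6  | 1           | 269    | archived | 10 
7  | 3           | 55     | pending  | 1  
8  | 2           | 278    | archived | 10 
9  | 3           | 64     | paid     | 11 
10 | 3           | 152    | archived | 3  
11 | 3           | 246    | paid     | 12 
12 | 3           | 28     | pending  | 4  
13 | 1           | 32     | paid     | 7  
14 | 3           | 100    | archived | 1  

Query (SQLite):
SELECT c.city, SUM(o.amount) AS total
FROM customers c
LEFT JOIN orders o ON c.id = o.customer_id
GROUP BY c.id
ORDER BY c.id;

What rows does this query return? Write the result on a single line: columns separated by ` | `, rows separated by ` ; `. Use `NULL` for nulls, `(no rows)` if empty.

Cairo | 485 ; Geneva | 739 ; Porto | 774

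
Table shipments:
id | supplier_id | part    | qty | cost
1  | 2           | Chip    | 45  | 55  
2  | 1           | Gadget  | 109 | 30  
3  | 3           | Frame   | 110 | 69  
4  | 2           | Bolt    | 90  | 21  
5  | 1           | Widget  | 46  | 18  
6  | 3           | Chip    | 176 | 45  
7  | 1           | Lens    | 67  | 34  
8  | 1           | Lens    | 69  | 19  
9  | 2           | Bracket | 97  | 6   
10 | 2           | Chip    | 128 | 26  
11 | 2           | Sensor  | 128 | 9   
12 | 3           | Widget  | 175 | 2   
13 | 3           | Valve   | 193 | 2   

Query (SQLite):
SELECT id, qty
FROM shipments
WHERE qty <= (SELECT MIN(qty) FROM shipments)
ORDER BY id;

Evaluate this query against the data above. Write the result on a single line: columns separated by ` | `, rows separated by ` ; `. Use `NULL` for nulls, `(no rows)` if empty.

Scalar subquery: MIN(qty) over all shipments rows = 45.
Keep rows where qty <= that value.

1 | 45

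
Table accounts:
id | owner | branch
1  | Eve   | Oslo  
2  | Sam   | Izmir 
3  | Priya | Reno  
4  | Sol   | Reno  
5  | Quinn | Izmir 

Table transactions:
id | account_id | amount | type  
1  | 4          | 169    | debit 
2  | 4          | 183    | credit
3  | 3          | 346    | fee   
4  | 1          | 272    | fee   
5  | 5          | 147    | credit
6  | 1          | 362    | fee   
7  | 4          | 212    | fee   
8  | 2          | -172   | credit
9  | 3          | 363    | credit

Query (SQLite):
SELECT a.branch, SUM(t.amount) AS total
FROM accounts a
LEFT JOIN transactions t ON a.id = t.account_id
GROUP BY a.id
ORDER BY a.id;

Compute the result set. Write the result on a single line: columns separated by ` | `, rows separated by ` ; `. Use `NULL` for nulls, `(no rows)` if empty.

LEFT JOIN keeps every accounts row; unmatched ones get NULL for transactions columns.
Group by accounts.id and compute SUM(t.amount). SUM over an all-NULL group is NULL.
  1: ids {4, 6} → SUM(t.amount)=634
  2: ids {8} → SUM(t.amount)=-172
  3: ids {3, 9} → SUM(t.amount)=709
  4: ids {1, 2, 7} → SUM(t.amount)=564
  5: ids {5} → SUM(t.amount)=147

Oslo | 634 ; Izmir | -172 ; Reno | 709 ; Reno | 564 ; Izmir | 147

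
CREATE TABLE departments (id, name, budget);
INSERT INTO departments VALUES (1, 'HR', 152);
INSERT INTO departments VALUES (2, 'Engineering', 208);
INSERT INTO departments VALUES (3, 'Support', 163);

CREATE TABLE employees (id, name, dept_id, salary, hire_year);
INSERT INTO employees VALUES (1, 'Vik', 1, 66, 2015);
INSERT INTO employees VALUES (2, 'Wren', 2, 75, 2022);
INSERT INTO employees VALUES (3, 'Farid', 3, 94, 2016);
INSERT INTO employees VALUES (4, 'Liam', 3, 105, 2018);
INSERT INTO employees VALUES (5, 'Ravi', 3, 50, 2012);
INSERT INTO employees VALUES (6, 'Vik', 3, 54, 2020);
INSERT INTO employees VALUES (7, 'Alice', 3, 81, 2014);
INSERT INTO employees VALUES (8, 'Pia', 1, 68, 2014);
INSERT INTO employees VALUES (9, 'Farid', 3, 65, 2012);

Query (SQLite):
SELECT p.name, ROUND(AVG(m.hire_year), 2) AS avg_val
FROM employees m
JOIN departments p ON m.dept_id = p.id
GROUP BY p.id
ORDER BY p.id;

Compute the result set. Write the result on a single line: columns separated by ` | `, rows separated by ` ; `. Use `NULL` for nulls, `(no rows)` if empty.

HR | 2014.5 ; Engineering | 2022 ; Support | 2015.33

Join each employees row to its departments via dept_id.
Group joined rows by departments.id; compute ROUND(AVG(m.hire_year), 2) per group.
  1: ids {1, 8} → ROUND(AVG(m.hire_year), 2)=2014.5
  2: ids {2} → ROUND(AVG(m.hire_year), 2)=2022
  3: ids {3, 4, 5, 6, 7, 9} → ROUND(AVG(m.hire_year), 2)=2015.33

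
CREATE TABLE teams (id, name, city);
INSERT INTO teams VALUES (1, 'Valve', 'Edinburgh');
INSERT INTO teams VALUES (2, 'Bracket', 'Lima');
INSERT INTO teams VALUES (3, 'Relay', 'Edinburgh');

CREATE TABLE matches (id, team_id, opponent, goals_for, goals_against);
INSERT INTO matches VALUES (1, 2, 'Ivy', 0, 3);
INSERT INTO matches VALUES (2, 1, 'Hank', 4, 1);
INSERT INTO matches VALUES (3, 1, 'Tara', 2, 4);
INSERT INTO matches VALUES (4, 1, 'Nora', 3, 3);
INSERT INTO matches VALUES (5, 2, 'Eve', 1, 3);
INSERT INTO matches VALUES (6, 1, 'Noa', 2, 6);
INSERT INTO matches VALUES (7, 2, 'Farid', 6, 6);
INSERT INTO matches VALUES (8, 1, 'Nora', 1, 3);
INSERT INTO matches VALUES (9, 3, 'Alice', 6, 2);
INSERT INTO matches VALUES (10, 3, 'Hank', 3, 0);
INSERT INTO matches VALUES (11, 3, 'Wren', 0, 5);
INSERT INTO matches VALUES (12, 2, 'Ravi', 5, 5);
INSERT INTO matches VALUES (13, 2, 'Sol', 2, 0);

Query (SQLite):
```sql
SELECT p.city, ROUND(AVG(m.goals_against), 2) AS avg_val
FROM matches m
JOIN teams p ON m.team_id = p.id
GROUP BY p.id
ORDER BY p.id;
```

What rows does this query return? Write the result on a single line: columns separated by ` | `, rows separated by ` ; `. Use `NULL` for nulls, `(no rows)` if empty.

Join each matches row to its teams via team_id.
Group joined rows by teams.id; compute ROUND(AVG(m.goals_against), 2) per group.
  1: ids {2, 3, 4, 6, 8} → ROUND(AVG(m.goals_against), 2)=3.4
  2: ids {1, 5, 7, 12, 13} → ROUND(AVG(m.goals_against), 2)=3.4
  3: ids {9, 10, 11} → ROUND(AVG(m.goals_against), 2)=2.33

Edinburgh | 3.4 ; Lima | 3.4 ; Edinburgh | 2.33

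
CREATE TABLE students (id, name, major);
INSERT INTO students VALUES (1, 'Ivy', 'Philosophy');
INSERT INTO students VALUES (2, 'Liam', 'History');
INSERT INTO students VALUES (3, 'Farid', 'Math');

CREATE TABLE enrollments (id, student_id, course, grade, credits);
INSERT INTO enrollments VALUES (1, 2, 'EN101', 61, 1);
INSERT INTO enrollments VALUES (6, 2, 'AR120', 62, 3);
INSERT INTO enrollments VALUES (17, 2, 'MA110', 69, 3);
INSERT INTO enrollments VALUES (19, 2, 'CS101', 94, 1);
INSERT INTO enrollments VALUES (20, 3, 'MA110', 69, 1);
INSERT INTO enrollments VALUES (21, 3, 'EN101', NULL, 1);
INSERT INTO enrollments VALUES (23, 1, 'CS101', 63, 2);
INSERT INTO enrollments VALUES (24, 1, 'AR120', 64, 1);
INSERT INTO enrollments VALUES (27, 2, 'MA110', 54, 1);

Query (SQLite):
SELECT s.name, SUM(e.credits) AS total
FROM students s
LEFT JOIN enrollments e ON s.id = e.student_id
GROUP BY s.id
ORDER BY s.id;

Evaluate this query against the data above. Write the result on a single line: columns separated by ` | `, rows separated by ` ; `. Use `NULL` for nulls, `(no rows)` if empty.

LEFT JOIN keeps every students row; unmatched ones get NULL for enrollments columns.
Group by students.id and compute SUM(e.credits). SUM over an all-NULL group is NULL.
  1: ids {23, 24} → SUM(e.credits)=3
  2: ids {1, 6, 17, 19, 27} → SUM(e.credits)=9
  3: ids {20, 21} → SUM(e.credits)=2

Ivy | 3 ; Liam | 9 ; Farid | 2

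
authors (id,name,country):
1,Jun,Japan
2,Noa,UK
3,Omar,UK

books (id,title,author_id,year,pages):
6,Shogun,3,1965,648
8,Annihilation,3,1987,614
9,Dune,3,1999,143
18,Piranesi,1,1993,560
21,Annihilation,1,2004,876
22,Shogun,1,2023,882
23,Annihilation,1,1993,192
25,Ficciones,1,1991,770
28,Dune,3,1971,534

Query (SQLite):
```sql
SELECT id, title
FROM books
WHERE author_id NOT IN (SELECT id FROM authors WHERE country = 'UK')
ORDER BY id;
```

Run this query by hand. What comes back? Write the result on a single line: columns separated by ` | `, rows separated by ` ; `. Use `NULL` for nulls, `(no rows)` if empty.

18 | Piranesi ; 21 | Annihilation ; 22 | Shogun ; 23 | Annihilation ; 25 | Ficciones

Inner query: authors.id where country = 'UK'.
Outer: keep books rows whose author_id is not in that set.
Inner query → {2, 3}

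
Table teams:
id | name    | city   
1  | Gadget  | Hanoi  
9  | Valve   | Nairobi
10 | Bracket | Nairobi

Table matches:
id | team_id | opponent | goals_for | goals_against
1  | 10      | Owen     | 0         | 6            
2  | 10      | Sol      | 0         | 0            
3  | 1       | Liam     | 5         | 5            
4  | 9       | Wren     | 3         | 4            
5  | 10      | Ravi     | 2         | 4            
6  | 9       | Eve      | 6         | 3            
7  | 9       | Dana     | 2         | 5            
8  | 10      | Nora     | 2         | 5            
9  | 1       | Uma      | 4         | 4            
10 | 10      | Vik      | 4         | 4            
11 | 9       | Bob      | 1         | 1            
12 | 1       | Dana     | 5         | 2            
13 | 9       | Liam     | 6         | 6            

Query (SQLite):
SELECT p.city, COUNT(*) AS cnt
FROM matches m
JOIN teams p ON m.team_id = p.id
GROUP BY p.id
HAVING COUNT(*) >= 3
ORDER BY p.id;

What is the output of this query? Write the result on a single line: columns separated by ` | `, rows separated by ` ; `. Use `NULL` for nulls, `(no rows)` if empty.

Join each matches row to its teams via team_id.
Group joined rows by teams.id; compute COUNT(*) per group.
HAVING: keep groups with count ≥ 3.
  1: ids {3, 9, 12} → COUNT(*)=3
  9: ids {4, 6, 7, 11, 13} → COUNT(*)=5
  10: ids {1, 2, 5, 8, 10} → COUNT(*)=5

Hanoi | 3 ; Nairobi | 5 ; Nairobi | 5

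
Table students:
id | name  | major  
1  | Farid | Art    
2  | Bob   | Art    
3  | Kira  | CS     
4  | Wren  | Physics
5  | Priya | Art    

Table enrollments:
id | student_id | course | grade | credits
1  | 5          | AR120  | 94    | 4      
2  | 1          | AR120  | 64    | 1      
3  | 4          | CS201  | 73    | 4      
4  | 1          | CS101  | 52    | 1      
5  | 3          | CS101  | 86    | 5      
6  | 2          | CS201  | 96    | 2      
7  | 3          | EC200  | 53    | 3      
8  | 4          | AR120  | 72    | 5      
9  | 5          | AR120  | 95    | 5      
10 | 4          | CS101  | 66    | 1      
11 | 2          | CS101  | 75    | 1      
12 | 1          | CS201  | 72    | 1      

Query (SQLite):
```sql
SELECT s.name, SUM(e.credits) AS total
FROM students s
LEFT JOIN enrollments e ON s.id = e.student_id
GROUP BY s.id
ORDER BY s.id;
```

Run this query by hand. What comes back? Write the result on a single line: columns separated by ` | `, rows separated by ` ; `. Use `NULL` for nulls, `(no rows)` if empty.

Farid | 3 ; Bob | 3 ; Kira | 8 ; Wren | 10 ; Priya | 9

LEFT JOIN keeps every students row; unmatched ones get NULL for enrollments columns.
Group by students.id and compute SUM(e.credits). SUM over an all-NULL group is NULL.
  1: ids {2, 4, 12} → SUM(e.credits)=3
  2: ids {6, 11} → SUM(e.credits)=3
  3: ids {5, 7} → SUM(e.credits)=8
  4: ids {3, 8, 10} → SUM(e.credits)=10
  5: ids {1, 9} → SUM(e.credits)=9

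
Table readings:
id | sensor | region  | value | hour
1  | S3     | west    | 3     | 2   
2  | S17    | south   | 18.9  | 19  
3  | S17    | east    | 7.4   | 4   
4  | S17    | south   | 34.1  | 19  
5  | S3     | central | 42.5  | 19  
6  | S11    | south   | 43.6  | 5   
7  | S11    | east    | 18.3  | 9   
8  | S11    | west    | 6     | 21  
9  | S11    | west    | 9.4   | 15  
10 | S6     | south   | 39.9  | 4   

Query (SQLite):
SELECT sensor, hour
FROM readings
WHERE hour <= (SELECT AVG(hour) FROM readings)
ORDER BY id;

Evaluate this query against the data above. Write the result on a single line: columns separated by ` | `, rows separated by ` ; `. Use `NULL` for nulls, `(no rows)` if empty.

Scalar subquery: AVG(hour) over all readings rows = 11.7.
Keep rows where hour <= that value.

S3 | 2 ; S17 | 4 ; S11 | 5 ; S11 | 9 ; S6 | 4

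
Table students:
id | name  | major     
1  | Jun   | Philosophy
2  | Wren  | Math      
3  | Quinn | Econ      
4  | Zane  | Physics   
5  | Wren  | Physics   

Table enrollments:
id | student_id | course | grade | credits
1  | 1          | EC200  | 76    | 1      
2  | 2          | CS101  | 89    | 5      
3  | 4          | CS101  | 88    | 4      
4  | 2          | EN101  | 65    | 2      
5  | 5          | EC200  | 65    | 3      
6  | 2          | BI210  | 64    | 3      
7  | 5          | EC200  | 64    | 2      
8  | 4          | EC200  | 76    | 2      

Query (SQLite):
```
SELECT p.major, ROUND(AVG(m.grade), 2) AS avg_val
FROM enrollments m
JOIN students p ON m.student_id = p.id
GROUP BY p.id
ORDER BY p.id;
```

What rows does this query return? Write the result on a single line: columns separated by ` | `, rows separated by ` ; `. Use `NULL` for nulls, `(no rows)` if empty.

Philosophy | 76 ; Math | 72.67 ; Physics | 82 ; Physics | 64.5

Join each enrollments row to its students via student_id.
Group joined rows by students.id; compute ROUND(AVG(m.grade), 2) per group.
  1: ids {1} → ROUND(AVG(m.grade), 2)=76
  2: ids {2, 4, 6} → ROUND(AVG(m.grade), 2)=72.67
  4: ids {3, 8} → ROUND(AVG(m.grade), 2)=82
  5: ids {5, 7} → ROUND(AVG(m.grade), 2)=64.5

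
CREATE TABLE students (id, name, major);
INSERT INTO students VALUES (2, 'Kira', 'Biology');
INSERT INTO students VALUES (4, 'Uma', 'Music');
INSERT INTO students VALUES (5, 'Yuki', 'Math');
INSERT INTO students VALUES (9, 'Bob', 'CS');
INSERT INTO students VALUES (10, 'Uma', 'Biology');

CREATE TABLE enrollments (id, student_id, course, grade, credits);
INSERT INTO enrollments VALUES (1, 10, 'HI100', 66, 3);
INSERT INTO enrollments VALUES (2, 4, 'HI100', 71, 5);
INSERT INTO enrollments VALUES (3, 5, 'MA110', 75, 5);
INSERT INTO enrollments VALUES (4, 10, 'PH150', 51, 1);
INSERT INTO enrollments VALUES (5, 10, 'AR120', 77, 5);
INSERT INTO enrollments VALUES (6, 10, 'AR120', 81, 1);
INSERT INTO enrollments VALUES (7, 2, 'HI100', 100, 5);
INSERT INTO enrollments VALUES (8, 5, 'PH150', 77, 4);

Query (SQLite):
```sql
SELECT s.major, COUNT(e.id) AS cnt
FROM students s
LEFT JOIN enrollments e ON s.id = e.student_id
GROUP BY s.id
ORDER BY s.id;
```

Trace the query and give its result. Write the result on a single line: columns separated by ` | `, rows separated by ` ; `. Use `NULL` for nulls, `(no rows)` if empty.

Biology | 1 ; Music | 1 ; Math | 2 ; CS | 0 ; Biology | 4

LEFT JOIN keeps every students row; unmatched ones get NULL for enrollments columns.
Group by students.id and compute COUNT(e.id). COUNT(col) of an all-NULL group is 0.
  2: ids {7} → COUNT(e.id)=1
  4: ids {2} → COUNT(e.id)=1
  5: ids {3, 8} → COUNT(e.id)=2
  9: ids {—} → COUNT(e.id)=0
  10: ids {1, 4, 5, 6} → COUNT(e.id)=4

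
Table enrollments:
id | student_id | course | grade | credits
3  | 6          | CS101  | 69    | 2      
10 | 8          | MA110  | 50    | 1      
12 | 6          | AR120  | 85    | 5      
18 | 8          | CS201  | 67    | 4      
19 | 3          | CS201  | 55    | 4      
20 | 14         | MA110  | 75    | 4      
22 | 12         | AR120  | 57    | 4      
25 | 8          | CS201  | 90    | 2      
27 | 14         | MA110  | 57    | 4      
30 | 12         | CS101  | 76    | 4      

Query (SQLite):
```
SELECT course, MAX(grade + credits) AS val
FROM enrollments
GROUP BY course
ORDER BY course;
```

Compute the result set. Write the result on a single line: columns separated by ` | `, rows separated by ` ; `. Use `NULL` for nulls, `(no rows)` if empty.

For each row compute grade + credits.
Group by course; take MAX of the expression per group.
  AR120: ids {12, 22} → MAX(grade + credits)=90
  CS101: ids {3, 30} → MAX(grade + credits)=80
  CS201: ids {18, 19, 25} → MAX(grade + credits)=92
  MA110: ids {10, 20, 27} → MAX(grade + credits)=79

AR120 | 90 ; CS101 | 80 ; CS201 | 92 ; MA110 | 79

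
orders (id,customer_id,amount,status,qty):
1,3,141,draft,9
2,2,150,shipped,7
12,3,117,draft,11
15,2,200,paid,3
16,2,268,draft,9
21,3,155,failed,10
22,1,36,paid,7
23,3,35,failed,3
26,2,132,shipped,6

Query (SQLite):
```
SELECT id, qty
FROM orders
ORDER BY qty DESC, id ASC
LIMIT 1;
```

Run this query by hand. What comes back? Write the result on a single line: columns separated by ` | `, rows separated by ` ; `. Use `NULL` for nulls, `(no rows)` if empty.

12 | 11

Sort by qty desc, tiebreak id asc: (11, id=12), (10, id=21), (9, id=1), (9, id=16) …. Take first 1.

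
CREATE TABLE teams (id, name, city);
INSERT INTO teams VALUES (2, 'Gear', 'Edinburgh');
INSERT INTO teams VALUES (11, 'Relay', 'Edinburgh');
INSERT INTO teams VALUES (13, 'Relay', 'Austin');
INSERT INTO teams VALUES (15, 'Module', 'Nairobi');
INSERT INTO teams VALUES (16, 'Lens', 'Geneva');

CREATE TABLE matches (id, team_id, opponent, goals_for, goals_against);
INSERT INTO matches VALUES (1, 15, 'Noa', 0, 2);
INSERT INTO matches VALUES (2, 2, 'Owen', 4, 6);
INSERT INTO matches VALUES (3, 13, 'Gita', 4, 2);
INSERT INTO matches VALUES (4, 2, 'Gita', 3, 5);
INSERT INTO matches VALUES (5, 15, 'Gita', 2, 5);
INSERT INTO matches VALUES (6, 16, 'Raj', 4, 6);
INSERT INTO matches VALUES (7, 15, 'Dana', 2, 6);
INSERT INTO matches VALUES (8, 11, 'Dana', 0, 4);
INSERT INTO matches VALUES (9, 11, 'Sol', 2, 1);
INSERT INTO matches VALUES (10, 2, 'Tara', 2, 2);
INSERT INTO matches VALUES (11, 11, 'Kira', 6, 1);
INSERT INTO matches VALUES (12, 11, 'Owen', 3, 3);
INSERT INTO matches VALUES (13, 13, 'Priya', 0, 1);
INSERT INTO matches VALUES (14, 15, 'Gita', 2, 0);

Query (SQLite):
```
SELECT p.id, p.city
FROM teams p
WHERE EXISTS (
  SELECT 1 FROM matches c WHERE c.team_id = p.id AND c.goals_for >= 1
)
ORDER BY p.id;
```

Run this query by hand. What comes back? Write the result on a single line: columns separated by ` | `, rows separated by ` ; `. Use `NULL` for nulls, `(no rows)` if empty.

For each teams row, check whether any matches with matching team_id has goals_for >= 1.
Keep rows where that is true.

2 | Edinburgh ; 11 | Edinburgh ; 13 | Austin ; 15 | Nairobi ; 16 | Geneva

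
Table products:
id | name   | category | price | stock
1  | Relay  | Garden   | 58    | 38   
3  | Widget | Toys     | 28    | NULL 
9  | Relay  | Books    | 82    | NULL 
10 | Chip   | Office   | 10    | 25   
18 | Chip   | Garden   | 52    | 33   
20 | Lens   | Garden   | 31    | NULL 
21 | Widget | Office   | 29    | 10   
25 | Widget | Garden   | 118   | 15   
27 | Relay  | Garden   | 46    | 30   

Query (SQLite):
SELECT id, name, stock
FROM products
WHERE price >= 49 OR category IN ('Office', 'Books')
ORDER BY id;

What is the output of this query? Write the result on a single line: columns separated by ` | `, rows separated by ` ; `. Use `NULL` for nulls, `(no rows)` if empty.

1 | Relay | 38 ; 9 | Relay | NULL ; 10 | Chip | 25 ; 18 | Chip | 33 ; 21 | Widget | 10 ; 25 | Widget | 15

price >= 49: ids {1, 9, 18, 25}
category IN ('Office', 'Books'): ids {9, 10, 21}
Combine with OR.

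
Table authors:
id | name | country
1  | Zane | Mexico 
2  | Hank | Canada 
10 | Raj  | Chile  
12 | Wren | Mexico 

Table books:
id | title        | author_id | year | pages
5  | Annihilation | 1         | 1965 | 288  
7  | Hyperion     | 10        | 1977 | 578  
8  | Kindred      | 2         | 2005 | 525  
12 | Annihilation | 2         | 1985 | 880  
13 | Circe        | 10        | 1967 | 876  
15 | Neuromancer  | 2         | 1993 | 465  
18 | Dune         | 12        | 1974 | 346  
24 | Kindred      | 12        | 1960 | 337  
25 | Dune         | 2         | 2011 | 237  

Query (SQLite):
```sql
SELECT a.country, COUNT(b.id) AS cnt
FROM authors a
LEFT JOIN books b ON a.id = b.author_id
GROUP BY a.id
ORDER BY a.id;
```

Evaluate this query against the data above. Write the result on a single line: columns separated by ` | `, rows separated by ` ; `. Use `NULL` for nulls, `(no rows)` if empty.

LEFT JOIN keeps every authors row; unmatched ones get NULL for books columns.
Group by authors.id and compute COUNT(b.id). COUNT(col) of an all-NULL group is 0.
  1: ids {5} → COUNT(b.id)=1
  2: ids {8, 12, 15, 25} → COUNT(b.id)=4
  10: ids {7, 13} → COUNT(b.id)=2
  12: ids {18, 24} → COUNT(b.id)=2

Mexico | 1 ; Canada | 4 ; Chile | 2 ; Mexico | 2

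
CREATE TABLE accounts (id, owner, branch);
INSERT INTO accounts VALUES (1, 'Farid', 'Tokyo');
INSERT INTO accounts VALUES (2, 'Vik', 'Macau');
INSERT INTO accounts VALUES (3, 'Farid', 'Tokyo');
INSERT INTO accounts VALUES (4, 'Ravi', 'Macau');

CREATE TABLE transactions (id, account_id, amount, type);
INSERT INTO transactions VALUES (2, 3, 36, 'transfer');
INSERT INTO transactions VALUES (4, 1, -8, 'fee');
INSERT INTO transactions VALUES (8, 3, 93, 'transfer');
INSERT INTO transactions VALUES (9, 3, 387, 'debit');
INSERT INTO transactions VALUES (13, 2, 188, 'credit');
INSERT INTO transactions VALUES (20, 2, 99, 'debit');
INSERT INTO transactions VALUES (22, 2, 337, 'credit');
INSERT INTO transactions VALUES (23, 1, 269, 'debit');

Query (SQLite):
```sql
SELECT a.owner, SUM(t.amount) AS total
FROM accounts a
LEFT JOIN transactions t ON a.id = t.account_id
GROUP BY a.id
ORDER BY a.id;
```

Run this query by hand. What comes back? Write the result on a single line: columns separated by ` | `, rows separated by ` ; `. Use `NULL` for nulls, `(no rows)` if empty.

LEFT JOIN keeps every accounts row; unmatched ones get NULL for transactions columns.
Group by accounts.id and compute SUM(t.amount). SUM over an all-NULL group is NULL.
  1: ids {4, 23} → SUM(t.amount)=261
  2: ids {13, 20, 22} → SUM(t.amount)=624
  3: ids {2, 8, 9} → SUM(t.amount)=516
  4: ids {—} → SUM(t.amount)=NULL

Farid | 261 ; Vik | 624 ; Farid | 516 ; Ravi | NULL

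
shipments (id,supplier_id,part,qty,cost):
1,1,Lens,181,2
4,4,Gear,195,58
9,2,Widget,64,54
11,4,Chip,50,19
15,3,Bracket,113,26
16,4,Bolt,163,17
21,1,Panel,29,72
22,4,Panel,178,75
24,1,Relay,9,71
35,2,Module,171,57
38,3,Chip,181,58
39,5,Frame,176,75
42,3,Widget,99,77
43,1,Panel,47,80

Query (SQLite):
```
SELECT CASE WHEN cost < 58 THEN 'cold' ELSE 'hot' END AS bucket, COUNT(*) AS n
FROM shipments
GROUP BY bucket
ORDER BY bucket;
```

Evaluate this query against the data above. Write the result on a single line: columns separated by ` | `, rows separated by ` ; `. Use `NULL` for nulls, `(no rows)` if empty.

cold | 6 ; hot | 8

Bucket rows by cost < 58 → 'cold' else 'hot'; count each bucket.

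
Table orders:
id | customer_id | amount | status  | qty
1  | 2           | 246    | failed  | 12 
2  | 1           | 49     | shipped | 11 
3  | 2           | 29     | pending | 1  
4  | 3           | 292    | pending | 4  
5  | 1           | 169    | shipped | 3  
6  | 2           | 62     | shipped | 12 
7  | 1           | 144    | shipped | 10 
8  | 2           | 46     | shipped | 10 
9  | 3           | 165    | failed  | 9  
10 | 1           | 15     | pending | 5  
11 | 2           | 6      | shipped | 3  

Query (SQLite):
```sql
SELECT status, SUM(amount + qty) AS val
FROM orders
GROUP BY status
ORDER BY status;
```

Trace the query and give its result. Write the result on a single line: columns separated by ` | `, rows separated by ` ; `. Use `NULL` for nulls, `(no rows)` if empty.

failed | 432 ; pending | 346 ; shipped | 525

For each row compute amount + qty.
Group by status; take SUM of the expression per group.
  failed: ids {1, 9} → SUM(amount + qty)=432
  pending: ids {3, 4, 10} → SUM(amount + qty)=346
  shipped: ids {2, 5, 6, 7, 8, 11} → SUM(amount + qty)=525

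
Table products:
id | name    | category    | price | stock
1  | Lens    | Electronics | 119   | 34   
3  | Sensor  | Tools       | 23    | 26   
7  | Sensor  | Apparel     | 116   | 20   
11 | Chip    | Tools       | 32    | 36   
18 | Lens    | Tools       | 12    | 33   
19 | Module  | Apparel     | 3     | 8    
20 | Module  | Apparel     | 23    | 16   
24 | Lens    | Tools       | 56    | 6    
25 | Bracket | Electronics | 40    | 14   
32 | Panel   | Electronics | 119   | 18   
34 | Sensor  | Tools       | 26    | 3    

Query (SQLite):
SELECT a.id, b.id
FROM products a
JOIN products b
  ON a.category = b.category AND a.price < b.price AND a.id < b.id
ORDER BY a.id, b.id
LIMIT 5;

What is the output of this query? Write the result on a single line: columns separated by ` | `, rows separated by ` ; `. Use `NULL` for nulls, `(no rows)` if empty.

3 | 11 ; 3 | 24 ; 3 | 34 ; 11 | 24 ; 18 | 24

Pairs (a,b) with same category, a.price < b.price, a.id < b.id.
category groups: Apparel:{7,19,20} Electronics:{1,25,32} Tools:{3,11,18,24,34}
Ordered by (a.id, b.id); first 5.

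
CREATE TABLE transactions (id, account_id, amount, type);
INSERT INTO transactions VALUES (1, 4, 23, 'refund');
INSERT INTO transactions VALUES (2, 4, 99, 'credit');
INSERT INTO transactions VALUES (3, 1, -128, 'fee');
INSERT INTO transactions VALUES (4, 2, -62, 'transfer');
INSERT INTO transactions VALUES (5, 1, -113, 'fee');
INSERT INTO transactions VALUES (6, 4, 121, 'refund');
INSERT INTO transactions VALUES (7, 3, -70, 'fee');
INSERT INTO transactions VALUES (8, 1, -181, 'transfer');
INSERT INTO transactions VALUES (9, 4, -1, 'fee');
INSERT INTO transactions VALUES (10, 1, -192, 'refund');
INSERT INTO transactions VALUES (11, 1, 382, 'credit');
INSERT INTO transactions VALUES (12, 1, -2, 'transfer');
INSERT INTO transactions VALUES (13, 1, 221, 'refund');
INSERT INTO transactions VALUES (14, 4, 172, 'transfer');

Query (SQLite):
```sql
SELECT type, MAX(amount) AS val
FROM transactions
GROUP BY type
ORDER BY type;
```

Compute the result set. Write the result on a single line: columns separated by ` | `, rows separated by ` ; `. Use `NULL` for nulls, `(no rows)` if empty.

credit | 382 ; fee | -1 ; refund | 221 ; transfer | 172

Partition transactions by type; compute MAX(amount) within each group.
  credit: ids {2, 11} → MAX(amount)=382
  fee: ids {3, 5, 7, 9} → MAX(amount)=-1
  refund: ids {1, 6, 10, 13} → MAX(amount)=221
  transfer: ids {4, 8, 12, 14} → MAX(amount)=172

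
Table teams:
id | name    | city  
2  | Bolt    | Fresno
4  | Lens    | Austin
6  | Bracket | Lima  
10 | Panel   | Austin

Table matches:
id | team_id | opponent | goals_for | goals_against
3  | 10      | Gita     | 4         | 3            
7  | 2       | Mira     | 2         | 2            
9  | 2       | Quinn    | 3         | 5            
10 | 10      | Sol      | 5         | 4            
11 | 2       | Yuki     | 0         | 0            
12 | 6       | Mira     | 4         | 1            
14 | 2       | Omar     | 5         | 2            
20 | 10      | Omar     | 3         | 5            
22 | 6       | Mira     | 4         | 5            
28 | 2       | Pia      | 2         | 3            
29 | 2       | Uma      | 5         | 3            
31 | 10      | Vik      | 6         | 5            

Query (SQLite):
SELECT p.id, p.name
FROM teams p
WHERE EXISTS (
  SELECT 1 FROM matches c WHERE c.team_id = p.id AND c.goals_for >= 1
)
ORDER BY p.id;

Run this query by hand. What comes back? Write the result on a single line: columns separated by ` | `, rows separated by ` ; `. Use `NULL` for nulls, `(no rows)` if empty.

2 | Bolt ; 6 | Bracket ; 10 | Panel

For each teams row, check whether any matches with matching team_id has goals_for >= 1.
Keep rows where that is true.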